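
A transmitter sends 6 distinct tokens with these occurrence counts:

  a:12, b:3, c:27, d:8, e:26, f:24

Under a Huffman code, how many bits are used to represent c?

Build the tree from the bottom:
b(3) + d(8) → 11
11 + a(12) → 23
23 + f(24) → 47
e(26) + c(27) → 53
47 + 53 → 100
c sits 2 levels below the root, so its codeword is 2 bits.

2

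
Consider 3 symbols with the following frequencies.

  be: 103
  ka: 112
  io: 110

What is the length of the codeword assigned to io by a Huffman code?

Huffman merges, smallest pair first:
be(103) + io(110) → 213
ka(112) + 213 → 325
The subtree containing io is merged 2 times, so code length = 2.

2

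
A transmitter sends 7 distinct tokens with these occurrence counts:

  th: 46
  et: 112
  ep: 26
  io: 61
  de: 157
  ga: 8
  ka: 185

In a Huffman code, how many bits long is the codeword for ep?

5

Huffman merges, smallest pair first:
ga(8) + ep(26) → 34
34 + th(46) → 80
io(61) + 80 → 141
et(112) + 141 → 253
de(157) + ka(185) → 342
253 + 342 → 595
ep's leaf is at depth 5, giving a 5-bit codeword.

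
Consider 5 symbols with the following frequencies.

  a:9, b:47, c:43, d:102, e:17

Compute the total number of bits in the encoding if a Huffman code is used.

Greedily combine the two least-frequent nodes:
combine a(9), e(17) → 26
combine 26, c(43) → 69
combine b(47), 69 → 116
combine d(102), 116 → 218
The encoded length is the sum of every internal node's weight: 26 + 69 + 116 + 218 = 429 bits.

429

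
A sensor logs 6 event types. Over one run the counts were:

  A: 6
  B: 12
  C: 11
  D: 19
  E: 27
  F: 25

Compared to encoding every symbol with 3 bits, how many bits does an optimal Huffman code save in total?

54

Fixed-length: 3 bits × 100 symbols = 300 bits.
Huffman merges:
combine A(6), C(11) → 17
combine B(12), 17 → 29
combine D(19), F(25) → 44
combine E(27), 29 → 56
combine 44, 56 → 100
Huffman total = 17 + 29 + 44 + 56 + 100 = 246 bits.
Saving = 300 − 246 = 54 bits.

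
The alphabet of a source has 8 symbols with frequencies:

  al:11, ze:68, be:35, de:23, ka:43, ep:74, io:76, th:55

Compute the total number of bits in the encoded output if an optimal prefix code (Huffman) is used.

1108

Greedily combine the two least-frequent nodes:
merge al(11) and de(23): 34
merge 34 and be(35): 69
merge ka(43) and th(55): 98
merge ze(68) and 69: 137
merge ep(74) and io(76): 150
merge 98 and 137: 235
merge 150 and 235: 385
Each symbol's bit-cost is frequency × depth; summing gives 1108 bits (equivalently 34 + 69 + 98 + 137 + 150 + 235 + 385).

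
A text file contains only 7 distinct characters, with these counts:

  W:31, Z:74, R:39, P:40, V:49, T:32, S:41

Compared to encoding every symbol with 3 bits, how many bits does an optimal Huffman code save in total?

Fixed-length: 3 bits × 306 symbols = 918 bits.
Huffman merges:
combine W(31), T(32) → 63
combine R(39), P(40) → 79
combine S(41), V(49) → 90
combine 63, Z(74) → 137
combine 79, 90 → 169
combine 137, 169 → 306
Huffman total = 63 + 79 + 90 + 137 + 169 + 306 = 844 bits.
Saving = 918 − 844 = 74 bits.

74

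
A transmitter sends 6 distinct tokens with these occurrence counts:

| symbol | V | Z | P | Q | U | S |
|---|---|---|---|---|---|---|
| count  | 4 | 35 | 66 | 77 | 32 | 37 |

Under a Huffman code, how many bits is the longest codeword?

Merge the two lowest-weight nodes at each step:
combine V(4), U(32) → 36
combine Z(35), 36 → 71
combine S(37), P(66) → 103
combine 71, Q(77) → 148
combine 103, 148 → 251
The rarest symbols sit at the bottom; the longest codeword is 4 bits.

4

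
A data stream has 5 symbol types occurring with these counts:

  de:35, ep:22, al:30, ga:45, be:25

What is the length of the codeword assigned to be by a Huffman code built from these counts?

3

Huffman merges, smallest pair first:
combine ep(22), be(25) → 47
combine al(30), de(35) → 65
combine ga(45), 47 → 92
combine 65, 92 → 157
The subtree containing be is merged 3 times, so code length = 3.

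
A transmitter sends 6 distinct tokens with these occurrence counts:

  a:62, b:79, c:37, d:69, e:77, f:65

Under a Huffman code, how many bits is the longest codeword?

3

Merge the two lowest-weight nodes at each step:
combine c(37), a(62) → 99
combine f(65), d(69) → 134
combine e(77), b(79) → 156
combine 99, 134 → 233
combine 156, 233 → 389
Maximum depth reached is 3.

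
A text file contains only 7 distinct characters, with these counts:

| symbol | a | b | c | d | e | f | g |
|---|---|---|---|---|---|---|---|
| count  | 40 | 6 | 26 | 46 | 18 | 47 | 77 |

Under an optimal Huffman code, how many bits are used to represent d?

Build the tree from the bottom:
merge b(6) and e(18): 24
merge 24 and c(26): 50
merge a(40) and d(46): 86
merge f(47) and 50: 97
merge g(77) and 86: 163
merge 97 and 163: 260
d sits 3 levels below the root, so its codeword is 3 bits.

3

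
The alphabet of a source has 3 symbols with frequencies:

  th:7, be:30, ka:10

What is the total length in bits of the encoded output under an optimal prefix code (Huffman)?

Build the Huffman tree bottom-up:
th(7) + ka(10) → 17
17 + be(30) → 47
Each symbol's bit-cost is frequency × depth; summing gives 64 bits (equivalently 17 + 47).

64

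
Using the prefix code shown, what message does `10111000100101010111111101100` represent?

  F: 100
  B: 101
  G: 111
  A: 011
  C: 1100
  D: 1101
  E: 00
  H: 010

BCHHBAGDF

Read left to right; each codeword is recognised as soon as it completes (prefix code):
  101→B | 1100→C | 010→H | 010→H | 101→B | 011→A | 111→G | 1101→D | 100→F
Decoded message: BCHHBAGDF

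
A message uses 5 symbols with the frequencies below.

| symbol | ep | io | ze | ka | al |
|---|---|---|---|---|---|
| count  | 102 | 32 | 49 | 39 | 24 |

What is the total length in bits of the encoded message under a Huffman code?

Build the Huffman tree bottom-up:
combine al(24), io(32) → 56
combine ka(39), ze(49) → 88
combine 56, 88 → 144
combine ep(102), 144 → 246
Total encoded bits = sum of merged weights = 56 + 88 + 144 + 246 = 534.

534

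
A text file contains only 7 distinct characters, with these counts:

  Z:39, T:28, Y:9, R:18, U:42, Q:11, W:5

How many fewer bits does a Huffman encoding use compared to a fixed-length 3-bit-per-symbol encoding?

70

Fixed-length: 3 bits × 152 symbols = 456 bits.
Huffman merges:
merge W(5) and Y(9): 14
merge Q(11) and 14: 25
merge R(18) and 25: 43
merge T(28) and Z(39): 67
merge U(42) and 43: 85
merge 67 and 85: 152
Huffman total = 14 + 25 + 43 + 67 + 85 + 152 = 386 bits.
Saving = 456 − 386 = 70 bits.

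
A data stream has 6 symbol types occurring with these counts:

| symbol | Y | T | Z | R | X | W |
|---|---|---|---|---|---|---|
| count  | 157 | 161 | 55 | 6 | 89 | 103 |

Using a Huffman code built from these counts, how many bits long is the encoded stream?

1353

Merge the two smallest weights repeatedly:
combine R(6), Z(55) → 61
combine 61, X(89) → 150
combine W(103), 150 → 253
combine Y(157), T(161) → 318
combine 253, 318 → 571
The encoded length is the sum of every internal node's weight: 61 + 150 + 253 + 318 + 571 = 1353 bits.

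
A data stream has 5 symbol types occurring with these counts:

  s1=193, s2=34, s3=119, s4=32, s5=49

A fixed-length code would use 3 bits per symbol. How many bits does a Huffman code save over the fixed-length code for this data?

439

Fixed-length: 3 bits × 427 symbols = 1281 bits.
Huffman merges:
s4(32) + s2(34) → 66
s5(49) + 66 → 115
115 + s3(119) → 234
s1(193) + 234 → 427
Huffman total = 66 + 115 + 234 + 427 = 842 bits.
Saving = 1281 − 842 = 439 bits.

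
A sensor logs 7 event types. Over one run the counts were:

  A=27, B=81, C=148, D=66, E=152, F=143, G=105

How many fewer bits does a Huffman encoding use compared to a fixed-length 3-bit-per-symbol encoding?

Fixed-length: 3 bits × 722 symbols = 2166 bits.
Huffman merges:
A(27) + D(66) → 93
B(81) + 93 → 174
G(105) + F(143) → 248
C(148) + E(152) → 300
174 + 248 → 422
300 + 422 → 722
Huffman total = 93 + 174 + 248 + 300 + 422 + 722 = 1959 bits.
Saving = 2166 − 1959 = 207 bits.

207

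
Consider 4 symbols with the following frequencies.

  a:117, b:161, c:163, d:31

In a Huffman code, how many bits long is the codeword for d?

3

Build the tree from the bottom:
combine d(31), a(117) → 148
combine 148, b(161) → 309
combine c(163), 309 → 472
d's leaf is at depth 3, giving a 3-bit codeword.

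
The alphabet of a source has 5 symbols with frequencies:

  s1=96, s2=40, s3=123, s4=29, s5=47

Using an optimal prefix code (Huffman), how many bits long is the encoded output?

732

Build the Huffman tree bottom-up:
combine s4(29), s2(40) → 69
combine s5(47), 69 → 116
combine s1(96), 116 → 212
combine s3(123), 212 → 335
The encoded length is the sum of every internal node's weight: 69 + 116 + 212 + 335 = 732 bits.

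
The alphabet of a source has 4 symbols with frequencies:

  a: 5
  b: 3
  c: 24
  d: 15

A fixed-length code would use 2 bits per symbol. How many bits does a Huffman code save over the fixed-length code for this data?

16

Fixed-length: 2 bits × 47 symbols = 94 bits.
Huffman merges:
b(3) + a(5) → 8
8 + d(15) → 23
23 + c(24) → 47
Huffman total = 8 + 23 + 47 = 78 bits.
Saving = 94 − 78 = 16 bits.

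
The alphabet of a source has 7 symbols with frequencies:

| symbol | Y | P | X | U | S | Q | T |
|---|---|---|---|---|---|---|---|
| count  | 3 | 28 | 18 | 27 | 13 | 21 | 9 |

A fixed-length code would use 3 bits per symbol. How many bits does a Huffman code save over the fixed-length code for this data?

Fixed-length: 3 bits × 119 symbols = 357 bits.
Huffman merges:
combine Y(3), T(9) → 12
combine 12, S(13) → 25
combine X(18), Q(21) → 39
combine 25, U(27) → 52
combine P(28), 39 → 67
combine 52, 67 → 119
Huffman total = 12 + 25 + 39 + 52 + 67 + 119 = 314 bits.
Saving = 357 − 314 = 43 bits.

43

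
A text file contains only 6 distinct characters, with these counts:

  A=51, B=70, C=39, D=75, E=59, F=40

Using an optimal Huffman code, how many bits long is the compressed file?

857

Greedily combine the two least-frequent nodes:
C(39) + F(40) → 79
A(51) + E(59) → 110
B(70) + D(75) → 145
79 + 110 → 189
145 + 189 → 334
Each symbol's bit-cost is frequency × depth; summing gives 857 bits (equivalently 79 + 110 + 145 + 189 + 334).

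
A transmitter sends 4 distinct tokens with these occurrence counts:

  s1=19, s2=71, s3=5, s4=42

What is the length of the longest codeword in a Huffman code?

3

Merge the two lowest-weight nodes at each step:
combine s3(5), s1(19) → 24
combine 24, s4(42) → 66
combine 66, s2(71) → 137
Maximum depth reached is 3.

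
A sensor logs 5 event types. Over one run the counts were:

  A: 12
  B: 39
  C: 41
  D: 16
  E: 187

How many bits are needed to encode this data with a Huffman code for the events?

Greedily combine the two least-frequent nodes:
combine A(12), D(16) → 28
combine 28, B(39) → 67
combine C(41), 67 → 108
combine 108, E(187) → 295
Total encoded bits = sum of merged weights = 28 + 67 + 108 + 295 = 498.

498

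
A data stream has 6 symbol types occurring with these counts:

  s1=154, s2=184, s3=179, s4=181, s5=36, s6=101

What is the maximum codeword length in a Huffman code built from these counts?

4

Merge the two lowest-weight nodes at each step:
merge s5(36) and s6(101): 137
merge 137 and s1(154): 291
merge s3(179) and s4(181): 360
merge s2(184) and 291: 475
merge 360 and 475: 835
The first pair merged (s5, s6) ends up deepest, at depth 4.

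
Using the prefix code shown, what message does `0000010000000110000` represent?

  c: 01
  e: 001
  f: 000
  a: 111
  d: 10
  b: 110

feffcdf

Read left to right; each codeword is recognised as soon as it completes (prefix code):
  000→f | 001→e | 000→f | 000→f | 01→c | 10→d | 000→f
Decoded message: feffcdf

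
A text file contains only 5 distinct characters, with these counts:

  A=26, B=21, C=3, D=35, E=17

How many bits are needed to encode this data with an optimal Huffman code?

Build the Huffman tree bottom-up:
C(3) + E(17) → 20
20 + B(21) → 41
A(26) + D(35) → 61
41 + 61 → 102
Each symbol's bit-cost is frequency × depth; summing gives 224 bits (equivalently 20 + 41 + 61 + 102).

224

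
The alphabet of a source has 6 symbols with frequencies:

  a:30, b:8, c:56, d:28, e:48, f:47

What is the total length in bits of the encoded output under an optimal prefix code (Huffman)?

536

Greedily combine the two least-frequent nodes:
merge b(8) and d(28): 36
merge a(30) and 36: 66
merge f(47) and e(48): 95
merge c(56) and 66: 122
merge 95 and 122: 217
Total encoded bits = sum of merged weights = 36 + 66 + 95 + 122 + 217 = 536.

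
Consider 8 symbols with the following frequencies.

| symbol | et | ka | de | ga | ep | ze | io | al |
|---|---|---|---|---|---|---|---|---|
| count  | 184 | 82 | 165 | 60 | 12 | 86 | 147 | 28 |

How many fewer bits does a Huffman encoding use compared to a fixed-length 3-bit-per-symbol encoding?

Fixed-length: 3 bits × 764 symbols = 2292 bits.
Huffman merges:
ep(12) + al(28) → 40
40 + ga(60) → 100
ka(82) + ze(86) → 168
100 + io(147) → 247
de(165) + 168 → 333
et(184) + 247 → 431
333 + 431 → 764
Huffman total = 40 + 100 + 168 + 247 + 333 + 431 + 764 = 2083 bits.
Saving = 2292 − 2083 = 209 bits.

209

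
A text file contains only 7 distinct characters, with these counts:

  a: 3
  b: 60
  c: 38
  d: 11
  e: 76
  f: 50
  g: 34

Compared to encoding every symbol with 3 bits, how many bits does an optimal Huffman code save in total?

Fixed-length: 3 bits × 272 symbols = 816 bits.
Huffman merges:
combine a(3), d(11) → 14
combine 14, g(34) → 48
combine c(38), 48 → 86
combine f(50), b(60) → 110
combine e(76), 86 → 162
combine 110, 162 → 272
Huffman total = 14 + 48 + 86 + 110 + 162 + 272 = 692 bits.
Saving = 816 − 692 = 124 bits.

124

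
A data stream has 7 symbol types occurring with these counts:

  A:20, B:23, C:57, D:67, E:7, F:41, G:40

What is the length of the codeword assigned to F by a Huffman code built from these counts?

3

Huffman merges, smallest pair first:
E(7) + A(20) → 27
B(23) + 27 → 50
G(40) + F(41) → 81
50 + C(57) → 107
D(67) + 81 → 148
107 + 148 → 255
The subtree containing F is merged 3 times, so code length = 3.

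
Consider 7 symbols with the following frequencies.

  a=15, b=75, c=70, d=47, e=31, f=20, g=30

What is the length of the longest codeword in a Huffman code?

Merge the two lowest-weight nodes at each step:
combine a(15), f(20) → 35
combine g(30), e(31) → 61
combine 35, d(47) → 82
combine 61, c(70) → 131
combine b(75), 82 → 157
combine 131, 157 → 288
The rarest symbols sit at the bottom; the longest codeword is 4 bits.

4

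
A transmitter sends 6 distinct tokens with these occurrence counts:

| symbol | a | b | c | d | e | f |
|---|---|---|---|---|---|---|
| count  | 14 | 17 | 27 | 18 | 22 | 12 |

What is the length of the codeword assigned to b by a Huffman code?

3

Repeatedly merge the two smallest:
combine f(12), a(14) → 26
combine b(17), d(18) → 35
combine e(22), 26 → 48
combine c(27), 35 → 62
combine 48, 62 → 110
The subtree containing b is merged 3 times, so code length = 3.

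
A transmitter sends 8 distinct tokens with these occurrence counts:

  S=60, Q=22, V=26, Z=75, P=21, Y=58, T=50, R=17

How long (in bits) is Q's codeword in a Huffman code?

4

Repeatedly merge the two smallest:
merge R(17) and P(21): 38
merge Q(22) and V(26): 48
merge 38 and 48: 86
merge T(50) and Y(58): 108
merge S(60) and Z(75): 135
merge 86 and 108: 194
merge 135 and 194: 329
The subtree containing Q is merged 4 times, so code length = 4.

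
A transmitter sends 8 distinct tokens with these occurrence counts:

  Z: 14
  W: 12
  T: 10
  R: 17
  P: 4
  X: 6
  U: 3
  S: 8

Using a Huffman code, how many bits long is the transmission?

Greedily combine the two least-frequent nodes:
merge U(3) and P(4): 7
merge X(6) and 7: 13
merge S(8) and T(10): 18
merge W(12) and 13: 25
merge Z(14) and R(17): 31
merge 18 and 25: 43
merge 31 and 43: 74
Total encoded bits = sum of merged weights = 7 + 13 + 18 + 25 + 31 + 43 + 74 = 211.

211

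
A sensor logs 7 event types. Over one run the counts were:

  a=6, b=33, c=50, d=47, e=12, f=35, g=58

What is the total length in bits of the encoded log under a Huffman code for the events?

633

Greedily combine the two least-frequent nodes:
a(6) + e(12) → 18
18 + b(33) → 51
f(35) + d(47) → 82
c(50) + 51 → 101
g(58) + 82 → 140
101 + 140 → 241
The encoded length is the sum of every internal node's weight: 18 + 51 + 82 + 101 + 140 + 241 = 633 bits.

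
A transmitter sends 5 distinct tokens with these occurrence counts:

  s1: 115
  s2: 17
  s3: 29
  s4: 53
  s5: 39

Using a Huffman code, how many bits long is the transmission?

522

Greedily combine the two least-frequent nodes:
merge s2(17) and s3(29): 46
merge s5(39) and 46: 85
merge s4(53) and 85: 138
merge s1(115) and 138: 253
Each symbol's bit-cost is frequency × depth; summing gives 522 bits (equivalently 46 + 85 + 138 + 253).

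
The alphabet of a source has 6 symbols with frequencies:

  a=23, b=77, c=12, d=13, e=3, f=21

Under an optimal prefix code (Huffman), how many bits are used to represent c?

Build the tree from the bottom:
e(3) + c(12) → 15
d(13) + 15 → 28
f(21) + a(23) → 44
28 + 44 → 72
72 + b(77) → 149
c sits 4 levels below the root, so its codeword is 4 bits.

4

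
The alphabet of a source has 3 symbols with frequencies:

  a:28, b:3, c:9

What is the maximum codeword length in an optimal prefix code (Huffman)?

2

Merge the two lowest-weight nodes at each step:
combine b(3), c(9) → 12
combine 12, a(28) → 40
Maximum depth reached is 2.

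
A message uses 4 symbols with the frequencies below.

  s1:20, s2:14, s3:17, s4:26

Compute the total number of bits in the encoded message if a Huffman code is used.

154

Merge the two smallest weights repeatedly:
s2(14) + s3(17) → 31
s1(20) + s4(26) → 46
31 + 46 → 77
Total encoded bits = sum of merged weights = 31 + 46 + 77 = 154.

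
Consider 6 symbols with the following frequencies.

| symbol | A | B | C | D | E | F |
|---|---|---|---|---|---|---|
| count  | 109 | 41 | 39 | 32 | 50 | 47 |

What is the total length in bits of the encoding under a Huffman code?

Merge the two smallest weights repeatedly:
D(32) + C(39) → 71
B(41) + F(47) → 88
E(50) + 71 → 121
88 + A(109) → 197
121 + 197 → 318
Each symbol's bit-cost is frequency × depth; summing gives 795 bits (equivalently 71 + 88 + 121 + 197 + 318).

795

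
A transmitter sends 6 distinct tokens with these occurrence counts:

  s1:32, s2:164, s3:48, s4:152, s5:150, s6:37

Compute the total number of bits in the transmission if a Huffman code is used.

1352

Merge the two smallest weights repeatedly:
merge s1(32) and s6(37): 69
merge s3(48) and 69: 117
merge 117 and s5(150): 267
merge s4(152) and s2(164): 316
merge 267 and 316: 583
Total encoded bits = sum of merged weights = 69 + 117 + 267 + 316 + 583 = 1352.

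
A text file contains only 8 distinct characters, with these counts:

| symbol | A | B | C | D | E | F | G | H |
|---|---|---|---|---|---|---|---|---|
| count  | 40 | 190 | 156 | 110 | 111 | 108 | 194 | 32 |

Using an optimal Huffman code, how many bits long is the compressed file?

2691

Greedily combine the two least-frequent nodes:
H(32) + A(40) → 72
72 + F(108) → 180
D(110) + E(111) → 221
C(156) + 180 → 336
B(190) + G(194) → 384
221 + 336 → 557
384 + 557 → 941
Each symbol's bit-cost is frequency × depth; summing gives 2691 bits (equivalently 72 + 180 + 221 + 336 + 384 + 557 + 941).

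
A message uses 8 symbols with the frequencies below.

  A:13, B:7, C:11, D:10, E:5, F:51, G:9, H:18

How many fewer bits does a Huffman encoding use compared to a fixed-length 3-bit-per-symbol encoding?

Fixed-length: 3 bits × 124 symbols = 372 bits.
Huffman merges:
combine E(5), B(7) → 12
combine G(9), D(10) → 19
combine C(11), 12 → 23
combine A(13), H(18) → 31
combine 19, 23 → 42
combine 31, 42 → 73
combine F(51), 73 → 124
Huffman total = 12 + 19 + 23 + 31 + 42 + 73 + 124 = 324 bits.
Saving = 372 − 324 = 48 bits.

48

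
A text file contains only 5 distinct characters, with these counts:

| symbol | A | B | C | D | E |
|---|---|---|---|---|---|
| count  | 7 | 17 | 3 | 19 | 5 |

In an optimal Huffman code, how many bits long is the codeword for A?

Build the tree from the bottom:
combine C(3), E(5) → 8
combine A(7), 8 → 15
combine 15, B(17) → 32
combine D(19), 32 → 51
A's leaf is at depth 3, giving a 3-bit codeword.

3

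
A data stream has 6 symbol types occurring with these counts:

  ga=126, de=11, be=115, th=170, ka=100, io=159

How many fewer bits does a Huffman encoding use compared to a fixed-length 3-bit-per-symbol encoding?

344

Fixed-length: 3 bits × 681 symbols = 2043 bits.
Huffman merges:
combine de(11), ka(100) → 111
combine 111, be(115) → 226
combine ga(126), io(159) → 285
combine th(170), 226 → 396
combine 285, 396 → 681
Huffman total = 111 + 226 + 285 + 396 + 681 = 1699 bits.
Saving = 2043 − 1699 = 344 bits.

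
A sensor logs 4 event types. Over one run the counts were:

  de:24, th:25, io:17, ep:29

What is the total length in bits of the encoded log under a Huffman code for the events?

190

Greedily combine the two least-frequent nodes:
io(17) + de(24) → 41
th(25) + ep(29) → 54
41 + 54 → 95
Total encoded bits = sum of merged weights = 41 + 54 + 95 = 190.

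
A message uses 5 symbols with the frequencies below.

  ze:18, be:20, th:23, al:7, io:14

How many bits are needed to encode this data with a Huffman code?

185

Merge the two smallest weights repeatedly:
al(7) + io(14) → 21
ze(18) + be(20) → 38
21 + th(23) → 44
38 + 44 → 82
Total encoded bits = sum of merged weights = 21 + 38 + 44 + 82 = 185.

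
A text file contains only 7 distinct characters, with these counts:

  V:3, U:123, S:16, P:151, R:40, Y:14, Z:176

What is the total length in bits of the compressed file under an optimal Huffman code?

Merge the two smallest weights repeatedly:
merge V(3) and Y(14): 17
merge S(16) and 17: 33
merge 33 and R(40): 73
merge 73 and U(123): 196
merge P(151) and Z(176): 327
merge 196 and 327: 523
Each symbol's bit-cost is frequency × depth; summing gives 1169 bits (equivalently 17 + 33 + 73 + 196 + 327 + 523).

1169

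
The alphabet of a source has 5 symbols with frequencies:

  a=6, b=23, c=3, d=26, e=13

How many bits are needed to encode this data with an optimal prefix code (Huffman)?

147

Build the Huffman tree bottom-up:
combine c(3), a(6) → 9
combine 9, e(13) → 22
combine 22, b(23) → 45
combine d(26), 45 → 71
Total encoded bits = sum of merged weights = 9 + 22 + 45 + 71 = 147.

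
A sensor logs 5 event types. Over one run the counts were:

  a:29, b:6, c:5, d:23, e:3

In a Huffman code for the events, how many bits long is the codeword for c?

4

Build the tree from the bottom:
combine e(3), c(5) → 8
combine b(6), 8 → 14
combine 14, d(23) → 37
combine a(29), 37 → 66
c sits 4 levels below the root, so its codeword is 4 bits.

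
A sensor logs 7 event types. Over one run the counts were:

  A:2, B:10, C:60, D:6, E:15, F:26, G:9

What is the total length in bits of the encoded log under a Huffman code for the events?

Merge the two smallest weights repeatedly:
merge A(2) and D(6): 8
merge 8 and G(9): 17
merge B(10) and E(15): 25
merge 17 and 25: 42
merge F(26) and 42: 68
merge C(60) and 68: 128
Each symbol's bit-cost is frequency × depth; summing gives 288 bits (equivalently 8 + 17 + 25 + 42 + 68 + 128).

288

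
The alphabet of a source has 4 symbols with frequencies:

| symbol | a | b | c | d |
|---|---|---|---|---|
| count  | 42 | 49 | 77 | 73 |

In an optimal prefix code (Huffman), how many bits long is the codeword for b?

2

Repeatedly merge the two smallest:
combine a(42), b(49) → 91
combine d(73), c(77) → 150
combine 91, 150 → 241
The subtree containing b is merged 2 times, so code length = 2.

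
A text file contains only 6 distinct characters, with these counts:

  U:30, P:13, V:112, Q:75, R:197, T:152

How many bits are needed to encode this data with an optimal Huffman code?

Merge the two smallest weights repeatedly:
merge P(13) and U(30): 43
merge 43 and Q(75): 118
merge V(112) and 118: 230
merge T(152) and R(197): 349
merge 230 and 349: 579
Each symbol's bit-cost is frequency × depth; summing gives 1319 bits (equivalently 43 + 118 + 230 + 349 + 579).

1319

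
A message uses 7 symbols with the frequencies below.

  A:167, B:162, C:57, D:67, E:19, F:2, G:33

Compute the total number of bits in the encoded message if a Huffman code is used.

Merge the two smallest weights repeatedly:
merge F(2) and E(19): 21
merge 21 and G(33): 54
merge 54 and C(57): 111
merge D(67) and 111: 178
merge B(162) and A(167): 329
merge 178 and 329: 507
Each symbol's bit-cost is frequency × depth; summing gives 1200 bits (equivalently 21 + 54 + 111 + 178 + 329 + 507).

1200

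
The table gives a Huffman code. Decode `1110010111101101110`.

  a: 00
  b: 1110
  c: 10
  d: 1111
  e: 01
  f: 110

Read left to right; each codeword is recognised as soon as it completes (prefix code):
  1110→b | 01→e | 01→e | 1110→b | 110→f | 1110→b
Decoded message: beebfb

beebfb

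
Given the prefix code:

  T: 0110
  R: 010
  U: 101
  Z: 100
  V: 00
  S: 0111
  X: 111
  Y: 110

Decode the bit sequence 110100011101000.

Read left to right; each codeword is recognised as soon as it completes (prefix code):
  110→Y | 100→Z | 0111→S | 010→R | 00→V
Decoded message: YZSRV

YZSRV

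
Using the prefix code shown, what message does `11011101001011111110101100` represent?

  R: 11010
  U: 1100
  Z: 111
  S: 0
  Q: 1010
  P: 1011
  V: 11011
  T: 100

VQSPZRU

Read left to right; each codeword is recognised as soon as it completes (prefix code):
  11011→V | 1010→Q | 0→S | 1011→P | 111→Z | 11010→R | 1100→U
Decoded message: VQSPZRU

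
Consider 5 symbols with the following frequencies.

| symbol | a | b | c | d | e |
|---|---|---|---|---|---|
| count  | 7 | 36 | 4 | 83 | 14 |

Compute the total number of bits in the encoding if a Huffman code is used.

Build the Huffman tree bottom-up:
combine c(4), a(7) → 11
combine 11, e(14) → 25
combine 25, b(36) → 61
combine 61, d(83) → 144
Each symbol's bit-cost is frequency × depth; summing gives 241 bits (equivalently 11 + 25 + 61 + 144).

241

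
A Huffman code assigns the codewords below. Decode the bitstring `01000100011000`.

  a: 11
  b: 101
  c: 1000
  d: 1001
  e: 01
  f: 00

efefec

Read left to right; each codeword is recognised as soon as it completes (prefix code):
  01→e | 00→f | 01→e | 00→f | 01→e | 1000→c
Decoded message: efefec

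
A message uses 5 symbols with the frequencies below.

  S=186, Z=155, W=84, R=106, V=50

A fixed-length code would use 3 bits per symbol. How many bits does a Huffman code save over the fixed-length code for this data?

Fixed-length: 3 bits × 581 symbols = 1743 bits.
Huffman merges:
V(50) + W(84) → 134
R(106) + 134 → 240
Z(155) + S(186) → 341
240 + 341 → 581
Huffman total = 134 + 240 + 341 + 581 = 1296 bits.
Saving = 1743 − 1296 = 447 bits.

447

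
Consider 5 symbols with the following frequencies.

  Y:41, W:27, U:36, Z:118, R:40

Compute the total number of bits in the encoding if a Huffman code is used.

Build the Huffman tree bottom-up:
W(27) + U(36) → 63
R(40) + Y(41) → 81
63 + 81 → 144
Z(118) + 144 → 262
Each symbol's bit-cost is frequency × depth; summing gives 550 bits (equivalently 63 + 81 + 144 + 262).

550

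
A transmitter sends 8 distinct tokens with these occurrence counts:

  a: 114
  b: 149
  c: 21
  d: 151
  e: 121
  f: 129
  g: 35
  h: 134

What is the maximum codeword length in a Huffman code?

Merge the two lowest-weight nodes at each step:
c(21) + g(35) → 56
56 + a(114) → 170
e(121) + f(129) → 250
h(134) + b(149) → 283
d(151) + 170 → 321
250 + 283 → 533
321 + 533 → 854
Maximum depth reached is 4.

4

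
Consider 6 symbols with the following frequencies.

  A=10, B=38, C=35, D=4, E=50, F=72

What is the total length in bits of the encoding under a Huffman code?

481

Build the Huffman tree bottom-up:
D(4) + A(10) → 14
14 + C(35) → 49
B(38) + 49 → 87
E(50) + F(72) → 122
87 + 122 → 209
Total encoded bits = sum of merged weights = 14 + 49 + 87 + 122 + 209 = 481.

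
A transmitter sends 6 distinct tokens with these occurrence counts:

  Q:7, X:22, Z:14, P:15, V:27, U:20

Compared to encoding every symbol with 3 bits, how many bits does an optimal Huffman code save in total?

Fixed-length: 3 bits × 105 symbols = 315 bits.
Huffman merges:
combine Q(7), Z(14) → 21
combine P(15), U(20) → 35
combine 21, X(22) → 43
combine V(27), 35 → 62
combine 43, 62 → 105
Huffman total = 21 + 35 + 43 + 62 + 105 = 266 bits.
Saving = 315 − 266 = 49 bits.

49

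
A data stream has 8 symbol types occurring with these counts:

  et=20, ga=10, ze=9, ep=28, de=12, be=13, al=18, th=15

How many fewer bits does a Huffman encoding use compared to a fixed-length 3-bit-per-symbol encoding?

Fixed-length: 3 bits × 125 symbols = 375 bits.
Huffman merges:
ze(9) + ga(10) → 19
de(12) + be(13) → 25
th(15) + al(18) → 33
19 + et(20) → 39
25 + ep(28) → 53
33 + 39 → 72
53 + 72 → 125
Huffman total = 19 + 25 + 33 + 39 + 53 + 72 + 125 = 366 bits.
Saving = 375 − 366 = 9 bits.

9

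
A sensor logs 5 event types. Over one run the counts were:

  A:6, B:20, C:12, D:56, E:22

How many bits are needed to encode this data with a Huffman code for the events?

Merge the two smallest weights repeatedly:
combine A(6), C(12) → 18
combine 18, B(20) → 38
combine E(22), 38 → 60
combine D(56), 60 → 116
The encoded length is the sum of every internal node's weight: 18 + 38 + 60 + 116 = 232 bits.

232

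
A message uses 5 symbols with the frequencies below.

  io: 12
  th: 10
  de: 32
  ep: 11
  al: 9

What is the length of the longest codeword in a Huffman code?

3

Merge the two lowest-weight nodes at each step:
al(9) + th(10) → 19
ep(11) + io(12) → 23
19 + 23 → 42
de(32) + 42 → 74
The rarest symbols sit at the bottom; the longest codeword is 3 bits.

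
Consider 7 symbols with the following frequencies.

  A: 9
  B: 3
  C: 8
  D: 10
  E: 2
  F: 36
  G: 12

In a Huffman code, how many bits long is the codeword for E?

Repeatedly merge the two smallest:
merge E(2) and B(3): 5
merge 5 and C(8): 13
merge A(9) and D(10): 19
merge G(12) and 13: 25
merge 19 and 25: 44
merge F(36) and 44: 80
The subtree containing E is merged 5 times, so code length = 5.

5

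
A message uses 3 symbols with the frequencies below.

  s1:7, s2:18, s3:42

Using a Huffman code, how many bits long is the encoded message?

92

Greedily combine the two least-frequent nodes:
s1(7) + s2(18) → 25
25 + s3(42) → 67
Total encoded bits = sum of merged weights = 25 + 67 = 92.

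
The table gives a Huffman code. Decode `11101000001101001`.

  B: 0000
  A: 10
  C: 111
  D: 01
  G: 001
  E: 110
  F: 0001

Read left to right; each codeword is recognised as soon as it completes (prefix code):
  111→C | 01→D | 0000→B | 01→D | 10→A | 10→A | 01→D
Decoded message: CDBDAAD

CDBDAAD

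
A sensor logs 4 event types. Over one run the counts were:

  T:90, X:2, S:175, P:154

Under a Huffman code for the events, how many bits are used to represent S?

1

Build the tree from the bottom:
combine X(2), T(90) → 92
combine 92, P(154) → 246
combine S(175), 246 → 421
S is a child of the root — depth 1, so its codeword is a single bit.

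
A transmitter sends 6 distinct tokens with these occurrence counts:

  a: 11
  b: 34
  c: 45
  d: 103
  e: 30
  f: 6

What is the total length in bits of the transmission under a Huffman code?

498

Build the Huffman tree bottom-up:
f(6) + a(11) → 17
17 + e(30) → 47
b(34) + c(45) → 79
47 + 79 → 126
d(103) + 126 → 229
Each symbol's bit-cost is frequency × depth; summing gives 498 bits (equivalently 17 + 47 + 79 + 126 + 229).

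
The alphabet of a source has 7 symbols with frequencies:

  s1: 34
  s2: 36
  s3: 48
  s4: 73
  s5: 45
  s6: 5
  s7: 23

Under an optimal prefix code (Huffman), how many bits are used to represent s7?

Huffman merges, smallest pair first:
s6(5) + s7(23) → 28
28 + s1(34) → 62
s2(36) + s5(45) → 81
s3(48) + 62 → 110
s4(73) + 81 → 154
110 + 154 → 264
s7 sits 4 levels below the root, so its codeword is 4 bits.

4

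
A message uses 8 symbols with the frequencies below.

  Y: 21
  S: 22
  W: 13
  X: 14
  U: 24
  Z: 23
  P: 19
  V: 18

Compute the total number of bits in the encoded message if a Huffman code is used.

Merge the two smallest weights repeatedly:
merge W(13) and X(14): 27
merge V(18) and P(19): 37
merge Y(21) and S(22): 43
merge Z(23) and U(24): 47
merge 27 and 37: 64
merge 43 and 47: 90
merge 64 and 90: 154
The encoded length is the sum of every internal node's weight: 27 + 37 + 43 + 47 + 64 + 90 + 154 = 462 bits.

462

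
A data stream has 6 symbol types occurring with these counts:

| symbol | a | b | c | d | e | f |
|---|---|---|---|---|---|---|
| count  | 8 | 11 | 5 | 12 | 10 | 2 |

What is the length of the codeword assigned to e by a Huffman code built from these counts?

Repeatedly merge the two smallest:
combine f(2), c(5) → 7
combine 7, a(8) → 15
combine e(10), b(11) → 21
combine d(12), 15 → 27
combine 21, 27 → 48
The subtree containing e is merged 2 times, so code length = 2.

2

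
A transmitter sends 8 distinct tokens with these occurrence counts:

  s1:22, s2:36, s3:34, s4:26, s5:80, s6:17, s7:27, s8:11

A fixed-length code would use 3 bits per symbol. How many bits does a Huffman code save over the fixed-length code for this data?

52

Fixed-length: 3 bits × 253 symbols = 759 bits.
Huffman merges:
s8(11) + s6(17) → 28
s1(22) + s4(26) → 48
s7(27) + 28 → 55
s3(34) + s2(36) → 70
48 + 55 → 103
70 + s5(80) → 150
103 + 150 → 253
Huffman total = 28 + 48 + 55 + 70 + 103 + 150 + 253 = 707 bits.
Saving = 759 − 707 = 52 bits.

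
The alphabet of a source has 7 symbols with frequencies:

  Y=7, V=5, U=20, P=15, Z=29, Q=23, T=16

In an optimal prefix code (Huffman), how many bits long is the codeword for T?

Huffman merges, smallest pair first:
merge V(5) and Y(7): 12
merge 12 and P(15): 27
merge T(16) and U(20): 36
merge Q(23) and 27: 50
merge Z(29) and 36: 65
merge 50 and 65: 115
T sits 3 levels below the root, so its codeword is 3 bits.

3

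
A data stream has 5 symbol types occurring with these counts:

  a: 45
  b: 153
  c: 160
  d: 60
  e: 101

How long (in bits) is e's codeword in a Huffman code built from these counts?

Build the tree from the bottom:
merge a(45) and d(60): 105
merge e(101) and 105: 206
merge b(153) and c(160): 313
merge 206 and 313: 519
e's leaf is at depth 2, giving a 2-bit codeword.

2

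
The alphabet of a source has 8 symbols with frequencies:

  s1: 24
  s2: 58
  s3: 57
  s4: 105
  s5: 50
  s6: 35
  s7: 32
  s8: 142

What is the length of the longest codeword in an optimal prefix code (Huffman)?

Merge the two lowest-weight nodes at each step:
combine s1(24), s7(32) → 56
combine s6(35), s5(50) → 85
combine 56, s3(57) → 113
combine s2(58), 85 → 143
combine s4(105), 113 → 218
combine s8(142), 143 → 285
combine 218, 285 → 503
The rarest symbols sit at the bottom; the longest codeword is 4 bits.

4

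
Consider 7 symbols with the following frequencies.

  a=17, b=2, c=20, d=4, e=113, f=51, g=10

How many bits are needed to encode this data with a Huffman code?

Greedily combine the two least-frequent nodes:
merge b(2) and d(4): 6
merge 6 and g(10): 16
merge 16 and a(17): 33
merge c(20) and 33: 53
merge f(51) and 53: 104
merge 104 and e(113): 217
Total encoded bits = sum of merged weights = 6 + 16 + 33 + 53 + 104 + 217 = 429.

429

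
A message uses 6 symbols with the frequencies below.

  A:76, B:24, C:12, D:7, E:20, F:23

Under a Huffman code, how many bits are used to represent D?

4

Huffman merges, smallest pair first:
combine D(7), C(12) → 19
combine 19, E(20) → 39
combine F(23), B(24) → 47
combine 39, 47 → 86
combine A(76), 86 → 162
The subtree containing D is merged 4 times, so code length = 4.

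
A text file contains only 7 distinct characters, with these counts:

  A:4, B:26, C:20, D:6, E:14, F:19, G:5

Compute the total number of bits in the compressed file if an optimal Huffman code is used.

Greedily combine the two least-frequent nodes:
A(4) + G(5) → 9
D(6) + 9 → 15
E(14) + 15 → 29
F(19) + C(20) → 39
B(26) + 29 → 55
39 + 55 → 94
Each symbol's bit-cost is frequency × depth; summing gives 241 bits (equivalently 9 + 15 + 29 + 39 + 55 + 94).

241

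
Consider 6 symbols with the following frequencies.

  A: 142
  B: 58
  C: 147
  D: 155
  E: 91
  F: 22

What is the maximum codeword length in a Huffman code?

Merge the two lowest-weight nodes at each step:
merge F(22) and B(58): 80
merge 80 and E(91): 171
merge A(142) and C(147): 289
merge D(155) and 171: 326
merge 289 and 326: 615
Maximum depth reached is 4.

4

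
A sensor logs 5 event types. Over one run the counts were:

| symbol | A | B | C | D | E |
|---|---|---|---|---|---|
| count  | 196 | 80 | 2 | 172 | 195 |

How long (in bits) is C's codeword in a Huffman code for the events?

Build the tree from the bottom:
combine C(2), B(80) → 82
combine 82, D(172) → 254
combine E(195), A(196) → 391
combine 254, 391 → 645
The subtree containing C is merged 3 times, so code length = 3.

3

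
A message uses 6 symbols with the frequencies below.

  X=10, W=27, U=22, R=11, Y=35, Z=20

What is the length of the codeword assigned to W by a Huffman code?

Repeatedly merge the two smallest:
merge X(10) and R(11): 21
merge Z(20) and 21: 41
merge U(22) and W(27): 49
merge Y(35) and 41: 76
merge 49 and 76: 125
W's leaf is at depth 2, giving a 2-bit codeword.

2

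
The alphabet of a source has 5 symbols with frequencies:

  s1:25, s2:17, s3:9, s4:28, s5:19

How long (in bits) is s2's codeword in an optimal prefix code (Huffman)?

Huffman merges, smallest pair first:
merge s3(9) and s2(17): 26
merge s5(19) and s1(25): 44
merge 26 and s4(28): 54
merge 44 and 54: 98
The subtree containing s2 is merged 3 times, so code length = 3.

3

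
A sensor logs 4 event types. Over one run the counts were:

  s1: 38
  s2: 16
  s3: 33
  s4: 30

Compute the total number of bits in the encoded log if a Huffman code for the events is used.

Greedily combine the two least-frequent nodes:
combine s2(16), s4(30) → 46
combine s3(33), s1(38) → 71
combine 46, 71 → 117
The encoded length is the sum of every internal node's weight: 46 + 71 + 117 = 234 bits.

234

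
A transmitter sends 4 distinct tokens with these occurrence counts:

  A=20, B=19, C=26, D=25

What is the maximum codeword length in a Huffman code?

Merge the two lowest-weight nodes at each step:
merge B(19) and A(20): 39
merge D(25) and C(26): 51
merge 39 and 51: 90
The rarest symbols sit at the bottom; the longest codeword is 2 bits.

2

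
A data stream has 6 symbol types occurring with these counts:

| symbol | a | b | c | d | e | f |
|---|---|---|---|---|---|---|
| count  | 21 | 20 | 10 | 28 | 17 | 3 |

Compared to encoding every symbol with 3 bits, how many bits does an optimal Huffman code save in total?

56

Fixed-length: 3 bits × 99 symbols = 297 bits.
Huffman merges:
merge f(3) and c(10): 13
merge 13 and e(17): 30
merge b(20) and a(21): 41
merge d(28) and 30: 58
merge 41 and 58: 99
Huffman total = 13 + 30 + 41 + 58 + 99 = 241 bits.
Saving = 297 − 241 = 56 bits.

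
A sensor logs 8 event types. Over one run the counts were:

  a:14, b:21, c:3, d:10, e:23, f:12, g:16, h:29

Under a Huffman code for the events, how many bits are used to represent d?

4

Huffman merges, smallest pair first:
c(3) + d(10) → 13
f(12) + 13 → 25
a(14) + g(16) → 30
b(21) + e(23) → 44
25 + h(29) → 54
30 + 44 → 74
54 + 74 → 128
d sits 4 levels below the root, so its codeword is 4 bits.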